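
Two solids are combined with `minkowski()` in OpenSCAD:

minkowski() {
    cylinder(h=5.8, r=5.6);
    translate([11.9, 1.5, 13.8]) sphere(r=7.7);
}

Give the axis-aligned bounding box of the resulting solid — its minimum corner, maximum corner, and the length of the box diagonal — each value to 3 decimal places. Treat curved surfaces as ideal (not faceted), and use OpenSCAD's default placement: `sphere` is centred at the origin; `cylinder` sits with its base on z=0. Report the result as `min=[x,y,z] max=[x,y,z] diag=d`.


A = translate([11.9, 1.5, 13.8]) sphere(r=7.7) → bbox [4.2,-6.2,6.1] .. [19.6,9.2,21.5]
B = cylinder(h=5.8, r=5.6) → bbox [-5.6,-5.6,0] .. [5.6,5.6,5.8]
lo = A.lo+B.lo = [4.2-5.6, -6.2-5.6, 6.1+0] = [-1.400,-11.800,6.100]
hi = A.hi+B.hi = [19.6+5.6, 9.2+5.6, 21.5+5.8] = [25.200,14.800,27.300]
diag = √(26.6²+26.6²+21.2²) = √1864.56 = 43.181

min=[-1.400,-11.800,6.100] max=[25.200,14.800,27.300] diag=43.181


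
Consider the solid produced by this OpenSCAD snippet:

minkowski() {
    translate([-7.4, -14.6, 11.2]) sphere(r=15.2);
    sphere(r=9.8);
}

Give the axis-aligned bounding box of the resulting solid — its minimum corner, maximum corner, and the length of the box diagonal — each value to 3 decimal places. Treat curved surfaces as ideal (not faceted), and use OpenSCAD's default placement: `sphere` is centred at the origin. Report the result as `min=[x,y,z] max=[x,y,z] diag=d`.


A = translate([-7.4, -14.6, 11.2]) sphere(r=15.2) → bbox [-22.6,-29.8,-4] .. [7.8,0.6,26.4]
B = sphere(r=9.8) → bbox [-9.8,-9.8,-9.8] .. [9.8,9.8,9.8]
lo = A.lo+B.lo = [-22.6-9.8, -29.8-9.8, -4-9.8] = [-32.400,-39.600,-13.800]
hi = A.hi+B.hi = [7.8+9.8, 0.6+9.8, 26.4+9.8] = [17.600,10.400,36.200]
diag = √(50²+50²+50²) = √7500 = 86.603

min=[-32.400,-39.600,-13.800] max=[17.600,10.400,36.200] diag=86.603


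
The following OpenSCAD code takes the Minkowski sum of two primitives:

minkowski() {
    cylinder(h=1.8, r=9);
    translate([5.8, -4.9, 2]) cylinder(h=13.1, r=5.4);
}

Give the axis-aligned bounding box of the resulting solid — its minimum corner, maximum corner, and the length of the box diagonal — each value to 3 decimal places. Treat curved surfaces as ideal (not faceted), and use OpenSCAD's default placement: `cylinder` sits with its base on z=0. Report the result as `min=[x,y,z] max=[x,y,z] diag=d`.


min=[-8.600,-19.300,2.000] max=[20.200,9.500,16.900] diag=43.369

A = translate([5.8, -4.9, 2]) cylinder(h=13.1, r=5.4) → bbox [0.4,-10.3,2] .. [11.2,0.5,15.1]
B = cylinder(h=1.8, r=9) → bbox [-9,-9,0] .. [9,9,1.8]
lo = A.lo+B.lo = [0.4-9, -10.3-9, 2+0] = [-8.600,-19.300,2.000]
hi = A.hi+B.hi = [11.2+9, 0.5+9, 15.1+1.8] = [20.200,9.500,16.900]
diag = √(28.8²+28.8²+14.9²) = √1880.89 = 43.369


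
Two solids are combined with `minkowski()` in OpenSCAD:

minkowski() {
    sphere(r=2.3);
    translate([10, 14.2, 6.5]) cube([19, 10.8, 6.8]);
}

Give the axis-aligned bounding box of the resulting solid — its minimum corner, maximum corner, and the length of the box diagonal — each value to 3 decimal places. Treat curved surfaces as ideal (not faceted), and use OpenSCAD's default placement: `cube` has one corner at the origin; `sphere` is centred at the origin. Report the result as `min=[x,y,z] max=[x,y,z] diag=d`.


min=[7.700,11.900,4.200] max=[31.300,27.300,15.600] diag=30.399

A = translate([10, 14.2, 6.5]) cube([19, 10.8, 6.8]) → bbox [10,14.2,6.5] .. [29,25,13.3]
B = sphere(r=2.3) → bbox [-2.3,-2.3,-2.3] .. [2.3,2.3,2.3]
lo = A.lo+B.lo = [10-2.3, 14.2-2.3, 6.5-2.3] = [7.700,11.900,4.200]
hi = A.hi+B.hi = [29+2.3, 25+2.3, 13.3+2.3] = [31.300,27.300,15.600]
diag = √(23.6²+15.4²+11.4²) = √924.08 = 30.399


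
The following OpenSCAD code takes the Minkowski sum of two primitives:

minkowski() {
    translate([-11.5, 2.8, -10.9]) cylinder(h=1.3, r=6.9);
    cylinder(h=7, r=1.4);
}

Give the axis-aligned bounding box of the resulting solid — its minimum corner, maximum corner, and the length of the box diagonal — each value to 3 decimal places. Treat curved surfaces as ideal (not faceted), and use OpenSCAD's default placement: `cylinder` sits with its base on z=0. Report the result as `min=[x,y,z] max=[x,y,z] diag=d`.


min=[-19.800,-5.500,-10.900] max=[-3.200,11.100,-2.600] diag=24.900

A = translate([-11.5, 2.8, -10.9]) cylinder(h=1.3, r=6.9) → bbox [-18.4,-4.1,-10.9] .. [-4.6,9.7,-9.6]
B = cylinder(h=7, r=1.4) → bbox [-1.4,-1.4,0] .. [1.4,1.4,7]
lo = A.lo+B.lo = [-18.4-1.4, -4.1-1.4, -10.9+0] = [-19.800,-5.500,-10.900]
hi = A.hi+B.hi = [-4.6+1.4, 9.7+1.4, -9.6+7] = [-3.200,11.100,-2.600]
diag = √(16.6²+16.6²+8.3²) = √620.01 = 24.900


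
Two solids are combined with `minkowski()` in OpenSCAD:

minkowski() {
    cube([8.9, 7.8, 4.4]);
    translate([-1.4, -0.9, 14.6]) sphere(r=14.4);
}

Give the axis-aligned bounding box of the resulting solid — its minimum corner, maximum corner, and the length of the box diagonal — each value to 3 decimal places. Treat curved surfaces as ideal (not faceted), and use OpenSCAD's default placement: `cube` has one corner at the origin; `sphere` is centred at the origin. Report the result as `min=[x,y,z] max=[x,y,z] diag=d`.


min=[-15.800,-15.300,0.200] max=[21.900,21.300,33.400] diag=62.154

A = translate([-1.4, -0.9, 14.6]) sphere(r=14.4) → bbox [-15.8,-15.3,0.2] .. [13,13.5,29]
B = cube([8.9, 7.8, 4.4]) → bbox [0,0,0] .. [8.9,7.8,4.4]
lo = A.lo+B.lo = [-15.8+0, -15.3+0, 0.2+0] = [-15.800,-15.300,0.200]
hi = A.hi+B.hi = [13+8.9, 13.5+7.8, 29+4.4] = [21.900,21.300,33.400]
diag = √(37.7²+36.6²+33.2²) = √3863.09 = 62.154


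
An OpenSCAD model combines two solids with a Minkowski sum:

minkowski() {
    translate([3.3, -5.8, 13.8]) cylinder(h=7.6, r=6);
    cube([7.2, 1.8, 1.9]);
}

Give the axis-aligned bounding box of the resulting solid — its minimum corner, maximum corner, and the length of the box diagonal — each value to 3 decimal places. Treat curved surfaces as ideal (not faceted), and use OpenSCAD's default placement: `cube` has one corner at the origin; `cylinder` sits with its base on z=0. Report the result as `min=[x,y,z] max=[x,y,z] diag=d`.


A = translate([3.3, -5.8, 13.8]) cylinder(h=7.6, r=6) → bbox [-2.7,-11.8,13.8] .. [9.3,0.2,21.4]
B = cube([7.2, 1.8, 1.9]) → bbox [0,0,0] .. [7.2,1.8,1.9]
lo = A.lo+B.lo = [-2.7+0, -11.8+0, 13.8+0] = [-2.700,-11.800,13.800]
hi = A.hi+B.hi = [9.3+7.2, 0.2+1.8, 21.4+1.9] = [16.500,2.000,23.300]
diag = √(19.2²+13.8²+9.5²) = √649.33 = 25.482

min=[-2.700,-11.800,13.800] max=[16.500,2.000,23.300] diag=25.482


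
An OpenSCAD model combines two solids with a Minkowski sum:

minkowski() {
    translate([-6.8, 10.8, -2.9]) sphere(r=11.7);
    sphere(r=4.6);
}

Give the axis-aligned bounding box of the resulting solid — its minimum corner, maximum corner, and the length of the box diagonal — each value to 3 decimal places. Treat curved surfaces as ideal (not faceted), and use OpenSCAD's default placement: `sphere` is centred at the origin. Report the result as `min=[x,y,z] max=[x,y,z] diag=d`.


A = translate([-6.8, 10.8, -2.9]) sphere(r=11.7) → bbox [-18.5,-0.9,-14.6] .. [4.9,22.5,8.8]
B = sphere(r=4.6) → bbox [-4.6,-4.6,-4.6] .. [4.6,4.6,4.6]
lo = A.lo+B.lo = [-18.5-4.6, -0.9-4.6, -14.6-4.6] = [-23.100,-5.500,-19.200]
hi = A.hi+B.hi = [4.9+4.6, 22.5+4.6, 8.8+4.6] = [9.500,27.100,13.400]
diag = √(32.6²+32.6²+32.6²) = √3188.28 = 56.465

min=[-23.100,-5.500,-19.200] max=[9.500,27.100,13.400] diag=56.465


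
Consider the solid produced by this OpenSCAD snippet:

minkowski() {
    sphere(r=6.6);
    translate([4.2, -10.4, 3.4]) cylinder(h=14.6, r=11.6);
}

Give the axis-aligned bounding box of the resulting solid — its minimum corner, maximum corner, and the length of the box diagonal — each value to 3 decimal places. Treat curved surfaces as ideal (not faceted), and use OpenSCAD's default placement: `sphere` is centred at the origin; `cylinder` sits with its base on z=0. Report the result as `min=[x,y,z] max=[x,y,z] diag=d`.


min=[-14.000,-28.600,-3.200] max=[22.400,7.800,24.600] diag=58.504

A = translate([4.2, -10.4, 3.4]) cylinder(h=14.6, r=11.6) → bbox [-7.4,-22,3.4] .. [15.8,1.2,18]
B = sphere(r=6.6) → bbox [-6.6,-6.6,-6.6] .. [6.6,6.6,6.6]
lo = A.lo+B.lo = [-7.4-6.6, -22-6.6, 3.4-6.6] = [-14.000,-28.600,-3.200]
hi = A.hi+B.hi = [15.8+6.6, 1.2+6.6, 18+6.6] = [22.400,7.800,24.600]
diag = √(36.4²+36.4²+27.8²) = √3422.76 = 58.504


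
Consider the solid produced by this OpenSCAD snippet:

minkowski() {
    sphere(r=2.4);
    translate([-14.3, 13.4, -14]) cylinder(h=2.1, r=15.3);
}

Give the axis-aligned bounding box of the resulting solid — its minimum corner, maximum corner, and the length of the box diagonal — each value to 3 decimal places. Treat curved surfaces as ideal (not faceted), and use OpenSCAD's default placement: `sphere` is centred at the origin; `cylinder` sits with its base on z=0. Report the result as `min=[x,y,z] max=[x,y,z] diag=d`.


min=[-32.000,-4.300,-16.400] max=[3.400,31.100,-9.500] diag=50.536

A = translate([-14.3, 13.4, -14]) cylinder(h=2.1, r=15.3) → bbox [-29.6,-1.9,-14] .. [1,28.7,-11.9]
B = sphere(r=2.4) → bbox [-2.4,-2.4,-2.4] .. [2.4,2.4,2.4]
lo = A.lo+B.lo = [-29.6-2.4, -1.9-2.4, -14-2.4] = [-32.000,-4.300,-16.400]
hi = A.hi+B.hi = [1+2.4, 28.7+2.4, -11.9+2.4] = [3.400,31.100,-9.500]
diag = √(35.4²+35.4²+6.9²) = √2553.93 = 50.536


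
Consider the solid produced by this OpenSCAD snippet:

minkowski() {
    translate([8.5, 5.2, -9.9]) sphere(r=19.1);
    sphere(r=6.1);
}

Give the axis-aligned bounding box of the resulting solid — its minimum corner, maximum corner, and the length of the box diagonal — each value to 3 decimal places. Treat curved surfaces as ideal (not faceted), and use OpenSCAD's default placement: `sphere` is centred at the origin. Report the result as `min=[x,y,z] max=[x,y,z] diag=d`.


A = translate([8.5, 5.2, -9.9]) sphere(r=19.1) → bbox [-10.6,-13.9,-29] .. [27.6,24.3,9.2]
B = sphere(r=6.1) → bbox [-6.1,-6.1,-6.1] .. [6.1,6.1,6.1]
lo = A.lo+B.lo = [-10.6-6.1, -13.9-6.1, -29-6.1] = [-16.700,-20.000,-35.100]
hi = A.hi+B.hi = [27.6+6.1, 24.3+6.1, 9.2+6.1] = [33.700,30.400,15.300]
diag = √(50.4²+50.4²+50.4²) = √7620.48 = 87.295

min=[-16.700,-20.000,-35.100] max=[33.700,30.400,15.300] diag=87.295


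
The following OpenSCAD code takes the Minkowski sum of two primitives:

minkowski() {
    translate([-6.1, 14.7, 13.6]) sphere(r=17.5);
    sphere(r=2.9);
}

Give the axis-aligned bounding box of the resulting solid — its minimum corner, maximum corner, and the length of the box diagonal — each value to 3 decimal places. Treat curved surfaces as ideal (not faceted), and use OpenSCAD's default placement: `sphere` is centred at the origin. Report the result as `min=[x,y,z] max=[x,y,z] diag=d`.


min=[-26.500,-5.700,-6.800] max=[14.300,35.100,34.000] diag=70.668

A = translate([-6.1, 14.7, 13.6]) sphere(r=17.5) → bbox [-23.6,-2.8,-3.9] .. [11.4,32.2,31.1]
B = sphere(r=2.9) → bbox [-2.9,-2.9,-2.9] .. [2.9,2.9,2.9]
lo = A.lo+B.lo = [-23.6-2.9, -2.8-2.9, -3.9-2.9] = [-26.500,-5.700,-6.800]
hi = A.hi+B.hi = [11.4+2.9, 32.2+2.9, 31.1+2.9] = [14.300,35.100,34.000]
diag = √(40.8²+40.8²+40.8²) = √4993.92 = 70.668


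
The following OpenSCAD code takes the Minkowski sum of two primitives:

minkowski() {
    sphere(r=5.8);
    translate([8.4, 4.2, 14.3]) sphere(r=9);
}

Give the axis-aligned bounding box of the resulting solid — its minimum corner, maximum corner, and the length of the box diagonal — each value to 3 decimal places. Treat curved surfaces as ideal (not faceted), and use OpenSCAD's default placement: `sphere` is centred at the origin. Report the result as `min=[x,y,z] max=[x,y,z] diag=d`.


min=[-6.400,-10.600,-0.500] max=[23.200,19.000,29.100] diag=51.269

A = translate([8.4, 4.2, 14.3]) sphere(r=9) → bbox [-0.6,-4.8,5.3] .. [17.4,13.2,23.3]
B = sphere(r=5.8) → bbox [-5.8,-5.8,-5.8] .. [5.8,5.8,5.8]
lo = A.lo+B.lo = [-0.6-5.8, -4.8-5.8, 5.3-5.8] = [-6.400,-10.600,-0.500]
hi = A.hi+B.hi = [17.4+5.8, 13.2+5.8, 23.3+5.8] = [23.200,19.000,29.100]
diag = √(29.6²+29.6²+29.6²) = √2628.48 = 51.269


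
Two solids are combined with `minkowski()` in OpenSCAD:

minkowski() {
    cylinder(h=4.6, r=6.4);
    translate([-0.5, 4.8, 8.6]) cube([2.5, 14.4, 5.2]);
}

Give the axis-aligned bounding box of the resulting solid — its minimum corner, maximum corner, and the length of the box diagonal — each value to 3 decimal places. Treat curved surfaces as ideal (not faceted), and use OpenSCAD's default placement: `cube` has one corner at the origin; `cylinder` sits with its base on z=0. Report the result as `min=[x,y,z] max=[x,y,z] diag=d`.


min=[-6.900,-1.600,8.600] max=[8.400,25.600,18.400] diag=32.710

A = translate([-0.5, 4.8, 8.6]) cube([2.5, 14.4, 5.2]) → bbox [-0.5,4.8,8.6] .. [2,19.2,13.8]
B = cylinder(h=4.6, r=6.4) → bbox [-6.4,-6.4,0] .. [6.4,6.4,4.6]
lo = A.lo+B.lo = [-0.5-6.4, 4.8-6.4, 8.6+0] = [-6.900,-1.600,8.600]
hi = A.hi+B.hi = [2+6.4, 19.2+6.4, 13.8+4.6] = [8.400,25.600,18.400]
diag = √(15.3²+27.2²+9.8²) = √1069.97 = 32.710


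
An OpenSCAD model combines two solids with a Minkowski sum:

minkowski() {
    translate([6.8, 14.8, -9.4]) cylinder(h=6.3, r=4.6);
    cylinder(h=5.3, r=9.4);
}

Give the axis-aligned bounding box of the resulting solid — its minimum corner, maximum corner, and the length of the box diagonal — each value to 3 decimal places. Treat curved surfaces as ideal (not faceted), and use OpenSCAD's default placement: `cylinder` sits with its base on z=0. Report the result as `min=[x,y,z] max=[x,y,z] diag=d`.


min=[-7.200,0.800,-9.400] max=[20.800,28.800,2.200] diag=41.262

A = translate([6.8, 14.8, -9.4]) cylinder(h=6.3, r=4.6) → bbox [2.2,10.2,-9.4] .. [11.4,19.4,-3.1]
B = cylinder(h=5.3, r=9.4) → bbox [-9.4,-9.4,0] .. [9.4,9.4,5.3]
lo = A.lo+B.lo = [2.2-9.4, 10.2-9.4, -9.4+0] = [-7.200,0.800,-9.400]
hi = A.hi+B.hi = [11.4+9.4, 19.4+9.4, -3.1+5.3] = [20.800,28.800,2.200]
diag = √(28²+28²+11.6²) = √1702.56 = 41.262


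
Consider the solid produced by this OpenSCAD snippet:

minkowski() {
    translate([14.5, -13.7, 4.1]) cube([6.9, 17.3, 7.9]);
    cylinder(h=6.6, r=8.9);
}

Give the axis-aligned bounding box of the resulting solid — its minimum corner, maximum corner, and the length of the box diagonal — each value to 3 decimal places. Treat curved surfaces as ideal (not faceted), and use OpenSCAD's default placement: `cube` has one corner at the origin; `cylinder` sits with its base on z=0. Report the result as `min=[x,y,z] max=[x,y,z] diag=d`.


min=[5.600,-22.600,4.100] max=[30.300,12.500,18.600] diag=45.303

A = translate([14.5, -13.7, 4.1]) cube([6.9, 17.3, 7.9]) → bbox [14.5,-13.7,4.1] .. [21.4,3.6,12]
B = cylinder(h=6.6, r=8.9) → bbox [-8.9,-8.9,0] .. [8.9,8.9,6.6]
lo = A.lo+B.lo = [14.5-8.9, -13.7-8.9, 4.1+0] = [5.600,-22.600,4.100]
hi = A.hi+B.hi = [21.4+8.9, 3.6+8.9, 12+6.6] = [30.300,12.500,18.600]
diag = √(24.7²+35.1²+14.5²) = √2052.35 = 45.303


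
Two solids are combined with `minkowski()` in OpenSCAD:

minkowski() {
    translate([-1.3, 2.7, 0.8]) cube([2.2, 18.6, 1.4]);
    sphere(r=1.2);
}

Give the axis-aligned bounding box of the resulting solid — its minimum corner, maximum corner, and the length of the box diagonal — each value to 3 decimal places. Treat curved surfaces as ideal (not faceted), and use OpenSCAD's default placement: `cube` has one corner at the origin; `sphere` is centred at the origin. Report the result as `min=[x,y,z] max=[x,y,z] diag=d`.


A = translate([-1.3, 2.7, 0.8]) cube([2.2, 18.6, 1.4]) → bbox [-1.3,2.7,0.8] .. [0.9,21.3,2.2]
B = sphere(r=1.2) → bbox [-1.2,-1.2,-1.2] .. [1.2,1.2,1.2]
lo = A.lo+B.lo = [-1.3-1.2, 2.7-1.2, 0.8-1.2] = [-2.500,1.500,-0.400]
hi = A.hi+B.hi = [0.9+1.2, 21.3+1.2, 2.2+1.2] = [2.100,22.500,3.400]
diag = √(4.6²+21²+3.8²) = √476.6 = 21.831

min=[-2.500,1.500,-0.400] max=[2.100,22.500,3.400] diag=21.831


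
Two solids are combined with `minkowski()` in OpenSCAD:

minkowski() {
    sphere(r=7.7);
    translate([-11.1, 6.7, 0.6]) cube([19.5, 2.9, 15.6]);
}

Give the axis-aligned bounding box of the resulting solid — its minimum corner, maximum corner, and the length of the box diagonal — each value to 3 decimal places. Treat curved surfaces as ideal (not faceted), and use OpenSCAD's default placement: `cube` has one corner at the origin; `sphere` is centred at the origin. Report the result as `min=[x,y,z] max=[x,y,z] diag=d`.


min=[-18.800,-1.000,-7.100] max=[16.100,17.300,23.900] diag=50.139

A = translate([-11.1, 6.7, 0.6]) cube([19.5, 2.9, 15.6]) → bbox [-11.1,6.7,0.6] .. [8.4,9.6,16.2]
B = sphere(r=7.7) → bbox [-7.7,-7.7,-7.7] .. [7.7,7.7,7.7]
lo = A.lo+B.lo = [-11.1-7.7, 6.7-7.7, 0.6-7.7] = [-18.800,-1.000,-7.100]
hi = A.hi+B.hi = [8.4+7.7, 9.6+7.7, 16.2+7.7] = [16.100,17.300,23.900]
diag = √(34.9²+18.3²+31²) = √2513.9 = 50.139


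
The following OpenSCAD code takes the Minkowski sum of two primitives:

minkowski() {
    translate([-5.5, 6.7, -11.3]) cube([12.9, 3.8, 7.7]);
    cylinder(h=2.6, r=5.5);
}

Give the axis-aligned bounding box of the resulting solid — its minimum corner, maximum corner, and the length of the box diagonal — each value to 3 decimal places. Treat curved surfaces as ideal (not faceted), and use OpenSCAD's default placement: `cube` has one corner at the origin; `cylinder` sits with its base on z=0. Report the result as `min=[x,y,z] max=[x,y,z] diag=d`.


min=[-11.000,1.200,-11.300] max=[12.900,16.000,-1.000] diag=29.939

A = translate([-5.5, 6.7, -11.3]) cube([12.9, 3.8, 7.7]) → bbox [-5.5,6.7,-11.3] .. [7.4,10.5,-3.6]
B = cylinder(h=2.6, r=5.5) → bbox [-5.5,-5.5,0] .. [5.5,5.5,2.6]
lo = A.lo+B.lo = [-5.5-5.5, 6.7-5.5, -11.3+0] = [-11.000,1.200,-11.300]
hi = A.hi+B.hi = [7.4+5.5, 10.5+5.5, -3.6+2.6] = [12.900,16.000,-1.000]
diag = √(23.9²+14.8²+10.3²) = √896.34 = 29.939


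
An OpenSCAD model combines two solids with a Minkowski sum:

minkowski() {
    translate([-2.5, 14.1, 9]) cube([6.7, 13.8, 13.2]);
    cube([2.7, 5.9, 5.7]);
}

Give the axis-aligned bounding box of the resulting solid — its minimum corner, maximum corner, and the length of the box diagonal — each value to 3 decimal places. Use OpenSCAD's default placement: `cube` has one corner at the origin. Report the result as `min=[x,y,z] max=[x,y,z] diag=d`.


A = translate([-2.5, 14.1, 9]) cube([6.7, 13.8, 13.2]) → bbox [-2.5,14.1,9] .. [4.2,27.9,22.2]
B = cube([2.7, 5.9, 5.7]) → bbox [0,0,0] .. [2.7,5.9,5.7]
lo = A.lo+B.lo = [-2.5+0, 14.1+0, 9+0] = [-2.500,14.100,9.000]
hi = A.hi+B.hi = [4.2+2.7, 27.9+5.9, 22.2+5.7] = [6.900,33.800,27.900]
diag = √(9.4²+19.7²+18.9²) = √833.66 = 28.873

min=[-2.500,14.100,9.000] max=[6.900,33.800,27.900] diag=28.873


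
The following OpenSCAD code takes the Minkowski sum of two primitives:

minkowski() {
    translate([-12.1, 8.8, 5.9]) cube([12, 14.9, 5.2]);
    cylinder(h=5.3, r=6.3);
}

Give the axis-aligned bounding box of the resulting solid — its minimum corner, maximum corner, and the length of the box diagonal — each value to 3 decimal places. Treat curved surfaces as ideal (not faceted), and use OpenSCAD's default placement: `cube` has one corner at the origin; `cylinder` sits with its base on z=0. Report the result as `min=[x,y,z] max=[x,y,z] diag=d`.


min=[-18.400,2.500,5.900] max=[6.200,30.000,16.400] diag=38.362

A = translate([-12.1, 8.8, 5.9]) cube([12, 14.9, 5.2]) → bbox [-12.1,8.8,5.9] .. [-0.1,23.7,11.1]
B = cylinder(h=5.3, r=6.3) → bbox [-6.3,-6.3,0] .. [6.3,6.3,5.3]
lo = A.lo+B.lo = [-12.1-6.3, 8.8-6.3, 5.9+0] = [-18.400,2.500,5.900]
hi = A.hi+B.hi = [-0.1+6.3, 23.7+6.3, 11.1+5.3] = [6.200,30.000,16.400]
diag = √(24.6²+27.5²+10.5²) = √1471.66 = 38.362


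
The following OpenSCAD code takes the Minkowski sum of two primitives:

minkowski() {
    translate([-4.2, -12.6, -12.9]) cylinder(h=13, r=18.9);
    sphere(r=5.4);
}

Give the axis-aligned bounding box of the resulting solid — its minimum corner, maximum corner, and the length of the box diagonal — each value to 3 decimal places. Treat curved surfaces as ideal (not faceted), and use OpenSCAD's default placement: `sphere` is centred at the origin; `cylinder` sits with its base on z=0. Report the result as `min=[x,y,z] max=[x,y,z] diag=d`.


min=[-28.500,-36.900,-18.300] max=[20.100,11.700,5.500] diag=72.735

A = translate([-4.2, -12.6, -12.9]) cylinder(h=13, r=18.9) → bbox [-23.1,-31.5,-12.9] .. [14.7,6.3,0.1]
B = sphere(r=5.4) → bbox [-5.4,-5.4,-5.4] .. [5.4,5.4,5.4]
lo = A.lo+B.lo = [-23.1-5.4, -31.5-5.4, -12.9-5.4] = [-28.500,-36.900,-18.300]
hi = A.hi+B.hi = [14.7+5.4, 6.3+5.4, 0.1+5.4] = [20.100,11.700,5.500]
diag = √(48.6²+48.6²+23.8²) = √5290.36 = 72.735


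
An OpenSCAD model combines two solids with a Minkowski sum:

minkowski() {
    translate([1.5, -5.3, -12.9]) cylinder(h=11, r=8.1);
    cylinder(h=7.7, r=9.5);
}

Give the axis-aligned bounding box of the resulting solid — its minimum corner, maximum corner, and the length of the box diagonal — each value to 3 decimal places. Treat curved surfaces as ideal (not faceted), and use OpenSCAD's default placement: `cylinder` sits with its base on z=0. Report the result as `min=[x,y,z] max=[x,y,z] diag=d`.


min=[-16.100,-22.900,-12.900] max=[19.100,12.300,5.800] diag=53.177

A = translate([1.5, -5.3, -12.9]) cylinder(h=11, r=8.1) → bbox [-6.6,-13.4,-12.9] .. [9.6,2.8,-1.9]
B = cylinder(h=7.7, r=9.5) → bbox [-9.5,-9.5,0] .. [9.5,9.5,7.7]
lo = A.lo+B.lo = [-6.6-9.5, -13.4-9.5, -12.9+0] = [-16.100,-22.900,-12.900]
hi = A.hi+B.hi = [9.6+9.5, 2.8+9.5, -1.9+7.7] = [19.100,12.300,5.800]
diag = √(35.2²+35.2²+18.7²) = √2827.77 = 53.177


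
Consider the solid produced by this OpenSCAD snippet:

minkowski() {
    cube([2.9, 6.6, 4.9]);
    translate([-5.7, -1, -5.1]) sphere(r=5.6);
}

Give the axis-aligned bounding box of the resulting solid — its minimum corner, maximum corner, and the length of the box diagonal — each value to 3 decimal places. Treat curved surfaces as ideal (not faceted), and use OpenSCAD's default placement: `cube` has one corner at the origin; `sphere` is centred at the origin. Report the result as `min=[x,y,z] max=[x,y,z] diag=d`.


A = translate([-5.7, -1, -5.1]) sphere(r=5.6) → bbox [-11.3,-6.6,-10.7] .. [-0.1,4.6,0.5]
B = cube([2.9, 6.6, 4.9]) → bbox [0,0,0] .. [2.9,6.6,4.9]
lo = A.lo+B.lo = [-11.3+0, -6.6+0, -10.7+0] = [-11.300,-6.600,-10.700]
hi = A.hi+B.hi = [-0.1+2.9, 4.6+6.6, 0.5+4.9] = [2.800,11.200,5.400]
diag = √(14.1²+17.8²+16.1²) = √774.86 = 27.836

min=[-11.300,-6.600,-10.700] max=[2.800,11.200,5.400] diag=27.836


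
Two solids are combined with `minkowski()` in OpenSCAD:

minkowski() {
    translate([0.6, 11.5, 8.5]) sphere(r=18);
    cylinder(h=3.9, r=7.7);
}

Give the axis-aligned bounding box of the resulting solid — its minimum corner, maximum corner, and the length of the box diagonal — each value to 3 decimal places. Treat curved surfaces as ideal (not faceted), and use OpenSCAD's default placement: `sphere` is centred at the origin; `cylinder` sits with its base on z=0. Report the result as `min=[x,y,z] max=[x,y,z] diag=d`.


A = translate([0.6, 11.5, 8.5]) sphere(r=18) → bbox [-17.4,-6.5,-9.5] .. [18.6,29.5,26.5]
B = cylinder(h=3.9, r=7.7) → bbox [-7.7,-7.7,0] .. [7.7,7.7,3.9]
lo = A.lo+B.lo = [-17.4-7.7, -6.5-7.7, -9.5+0] = [-25.100,-14.200,-9.500]
hi = A.hi+B.hi = [18.6+7.7, 29.5+7.7, 26.5+3.9] = [26.300,37.200,30.400]
diag = √(51.4²+51.4²+39.9²) = √6875.93 = 82.921

min=[-25.100,-14.200,-9.500] max=[26.300,37.200,30.400] diag=82.921


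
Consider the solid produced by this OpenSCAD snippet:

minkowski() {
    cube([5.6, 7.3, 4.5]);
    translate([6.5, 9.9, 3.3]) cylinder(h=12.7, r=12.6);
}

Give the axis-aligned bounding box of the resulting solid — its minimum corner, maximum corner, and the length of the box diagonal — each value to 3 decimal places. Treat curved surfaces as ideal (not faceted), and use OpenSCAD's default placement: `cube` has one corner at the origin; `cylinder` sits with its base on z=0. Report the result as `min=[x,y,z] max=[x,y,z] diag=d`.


A = translate([6.5, 9.9, 3.3]) cylinder(h=12.7, r=12.6) → bbox [-6.1,-2.7,3.3] .. [19.1,22.5,16]
B = cube([5.6, 7.3, 4.5]) → bbox [0,0,0] .. [5.6,7.3,4.5]
lo = A.lo+B.lo = [-6.1+0, -2.7+0, 3.3+0] = [-6.100,-2.700,3.300]
hi = A.hi+B.hi = [19.1+5.6, 22.5+7.3, 16+4.5] = [24.700,29.800,20.500]
diag = √(30.8²+32.5²+17.2²) = √2300.73 = 47.966

min=[-6.100,-2.700,3.300] max=[24.700,29.800,20.500] diag=47.966


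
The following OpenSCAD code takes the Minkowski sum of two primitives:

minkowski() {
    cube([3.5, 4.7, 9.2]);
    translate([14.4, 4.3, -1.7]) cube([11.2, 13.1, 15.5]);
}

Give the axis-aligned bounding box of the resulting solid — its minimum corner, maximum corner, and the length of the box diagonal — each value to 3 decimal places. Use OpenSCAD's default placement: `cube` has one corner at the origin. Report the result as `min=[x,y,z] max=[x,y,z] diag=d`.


min=[14.400,4.300,-1.700] max=[29.100,22.100,23.000] diag=33.809

A = translate([14.4, 4.3, -1.7]) cube([11.2, 13.1, 15.5]) → bbox [14.4,4.3,-1.7] .. [25.6,17.4,13.8]
B = cube([3.5, 4.7, 9.2]) → bbox [0,0,0] .. [3.5,4.7,9.2]
lo = A.lo+B.lo = [14.4+0, 4.3+0, -1.7+0] = [14.400,4.300,-1.700]
hi = A.hi+B.hi = [25.6+3.5, 17.4+4.7, 13.8+9.2] = [29.100,22.100,23.000]
diag = √(14.7²+17.8²+24.7²) = √1143.02 = 33.809


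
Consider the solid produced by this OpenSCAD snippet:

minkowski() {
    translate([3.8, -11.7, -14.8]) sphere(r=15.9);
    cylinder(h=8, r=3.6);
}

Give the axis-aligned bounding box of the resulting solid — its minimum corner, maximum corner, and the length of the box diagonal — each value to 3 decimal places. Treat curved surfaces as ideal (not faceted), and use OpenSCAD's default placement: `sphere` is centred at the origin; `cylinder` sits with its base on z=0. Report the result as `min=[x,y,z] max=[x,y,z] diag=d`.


A = translate([3.8, -11.7, -14.8]) sphere(r=15.9) → bbox [-12.1,-27.6,-30.7] .. [19.7,4.2,1.1]
B = cylinder(h=8, r=3.6) → bbox [-3.6,-3.6,0] .. [3.6,3.6,8]
lo = A.lo+B.lo = [-12.1-3.6, -27.6-3.6, -30.7+0] = [-15.700,-31.200,-30.700]
hi = A.hi+B.hi = [19.7+3.6, 4.2+3.6, 1.1+8] = [23.300,7.800,9.100]
diag = √(39²+39²+39.8²) = √4626.04 = 68.015

min=[-15.700,-31.200,-30.700] max=[23.300,7.800,9.100] diag=68.015


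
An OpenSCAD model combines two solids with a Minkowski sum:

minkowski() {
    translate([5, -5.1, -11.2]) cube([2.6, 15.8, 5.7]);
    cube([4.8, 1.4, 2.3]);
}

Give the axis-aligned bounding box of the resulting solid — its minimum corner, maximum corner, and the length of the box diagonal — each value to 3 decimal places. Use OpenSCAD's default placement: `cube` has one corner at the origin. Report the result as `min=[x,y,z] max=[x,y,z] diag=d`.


A = translate([5, -5.1, -11.2]) cube([2.6, 15.8, 5.7]) → bbox [5,-5.1,-11.2] .. [7.6,10.7,-5.5]
B = cube([4.8, 1.4, 2.3]) → bbox [0,0,0] .. [4.8,1.4,2.3]
lo = A.lo+B.lo = [5+0, -5.1+0, -11.2+0] = [5.000,-5.100,-11.200]
hi = A.hi+B.hi = [7.6+4.8, 10.7+1.4, -5.5+2.3] = [12.400,12.100,-3.200]
diag = √(7.4²+17.2²+8²) = √414.6 = 20.362

min=[5.000,-5.100,-11.200] max=[12.400,12.100,-3.200] diag=20.362


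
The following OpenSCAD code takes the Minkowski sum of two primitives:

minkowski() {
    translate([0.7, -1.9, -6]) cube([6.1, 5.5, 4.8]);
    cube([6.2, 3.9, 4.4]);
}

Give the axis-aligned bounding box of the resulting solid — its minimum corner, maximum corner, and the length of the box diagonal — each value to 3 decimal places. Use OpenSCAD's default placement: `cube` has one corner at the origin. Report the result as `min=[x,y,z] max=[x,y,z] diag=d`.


A = translate([0.7, -1.9, -6]) cube([6.1, 5.5, 4.8]) → bbox [0.7,-1.9,-6] .. [6.8,3.6,-1.2]
B = cube([6.2, 3.9, 4.4]) → bbox [0,0,0] .. [6.2,3.9,4.4]
lo = A.lo+B.lo = [0.7+0, -1.9+0, -6+0] = [0.700,-1.900,-6.000]
hi = A.hi+B.hi = [6.8+6.2, 3.6+3.9, -1.2+4.4] = [13.000,7.500,3.200]
diag = √(12.3²+9.4²+9.2²) = √324.29 = 18.008

min=[0.700,-1.900,-6.000] max=[13.000,7.500,3.200] diag=18.008


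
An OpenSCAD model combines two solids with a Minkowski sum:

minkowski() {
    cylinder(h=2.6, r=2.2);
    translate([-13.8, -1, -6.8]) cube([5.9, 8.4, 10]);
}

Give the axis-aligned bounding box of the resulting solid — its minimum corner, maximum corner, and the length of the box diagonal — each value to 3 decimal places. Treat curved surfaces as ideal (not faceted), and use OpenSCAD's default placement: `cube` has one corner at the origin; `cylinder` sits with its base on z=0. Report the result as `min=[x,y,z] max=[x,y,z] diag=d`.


min=[-16.000,-3.200,-6.800] max=[-5.700,9.600,5.800] diag=20.705

A = translate([-13.8, -1, -6.8]) cube([5.9, 8.4, 10]) → bbox [-13.8,-1,-6.8] .. [-7.9,7.4,3.2]
B = cylinder(h=2.6, r=2.2) → bbox [-2.2,-2.2,0] .. [2.2,2.2,2.6]
lo = A.lo+B.lo = [-13.8-2.2, -1-2.2, -6.8+0] = [-16.000,-3.200,-6.800]
hi = A.hi+B.hi = [-7.9+2.2, 7.4+2.2, 3.2+2.6] = [-5.700,9.600,5.800]
diag = √(10.3²+12.8²+12.6²) = √428.69 = 20.705


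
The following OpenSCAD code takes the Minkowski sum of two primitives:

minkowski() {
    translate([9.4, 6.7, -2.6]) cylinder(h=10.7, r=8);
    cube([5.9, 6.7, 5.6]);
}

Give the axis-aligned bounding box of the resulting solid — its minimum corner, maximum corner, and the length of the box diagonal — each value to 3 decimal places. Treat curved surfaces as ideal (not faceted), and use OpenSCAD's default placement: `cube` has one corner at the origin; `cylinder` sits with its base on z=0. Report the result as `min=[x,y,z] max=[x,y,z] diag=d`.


A = translate([9.4, 6.7, -2.6]) cylinder(h=10.7, r=8) → bbox [1.4,-1.3,-2.6] .. [17.4,14.7,8.1]
B = cube([5.9, 6.7, 5.6]) → bbox [0,0,0] .. [5.9,6.7,5.6]
lo = A.lo+B.lo = [1.4+0, -1.3+0, -2.6+0] = [1.400,-1.300,-2.600]
hi = A.hi+B.hi = [17.4+5.9, 14.7+6.7, 8.1+5.6] = [23.300,21.400,13.700]
diag = √(21.9²+22.7²+16.3²) = √1260.59 = 35.505

min=[1.400,-1.300,-2.600] max=[23.300,21.400,13.700] diag=35.505


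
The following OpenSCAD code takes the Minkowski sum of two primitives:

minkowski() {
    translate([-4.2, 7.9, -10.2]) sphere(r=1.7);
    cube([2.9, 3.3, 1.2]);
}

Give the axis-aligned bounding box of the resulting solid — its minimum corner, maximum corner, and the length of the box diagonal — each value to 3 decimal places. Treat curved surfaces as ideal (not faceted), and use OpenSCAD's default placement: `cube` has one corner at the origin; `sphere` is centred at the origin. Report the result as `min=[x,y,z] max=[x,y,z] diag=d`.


min=[-5.900,6.200,-11.900] max=[0.400,12.900,-7.300] diag=10.283

A = translate([-4.2, 7.9, -10.2]) sphere(r=1.7) → bbox [-5.9,6.2,-11.9] .. [-2.5,9.6,-8.5]
B = cube([2.9, 3.3, 1.2]) → bbox [0,0,0] .. [2.9,3.3,1.2]
lo = A.lo+B.lo = [-5.9+0, 6.2+0, -11.9+0] = [-5.900,6.200,-11.900]
hi = A.hi+B.hi = [-2.5+2.9, 9.6+3.3, -8.5+1.2] = [0.400,12.900,-7.300]
diag = √(6.3²+6.7²+4.6²) = √105.74 = 10.283


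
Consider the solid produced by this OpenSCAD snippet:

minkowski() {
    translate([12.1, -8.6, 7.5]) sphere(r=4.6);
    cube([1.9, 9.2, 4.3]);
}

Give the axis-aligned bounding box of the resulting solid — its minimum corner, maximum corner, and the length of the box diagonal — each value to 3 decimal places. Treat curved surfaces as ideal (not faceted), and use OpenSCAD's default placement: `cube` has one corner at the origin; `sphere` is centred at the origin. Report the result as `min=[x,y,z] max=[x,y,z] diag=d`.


min=[7.500,-13.200,2.900] max=[18.600,5.200,16.400] diag=25.378

A = translate([12.1, -8.6, 7.5]) sphere(r=4.6) → bbox [7.5,-13.2,2.9] .. [16.7,-4,12.1]
B = cube([1.9, 9.2, 4.3]) → bbox [0,0,0] .. [1.9,9.2,4.3]
lo = A.lo+B.lo = [7.5+0, -13.2+0, 2.9+0] = [7.500,-13.200,2.900]
hi = A.hi+B.hi = [16.7+1.9, -4+9.2, 12.1+4.3] = [18.600,5.200,16.400]
diag = √(11.1²+18.4²+13.5²) = √644.02 = 25.378


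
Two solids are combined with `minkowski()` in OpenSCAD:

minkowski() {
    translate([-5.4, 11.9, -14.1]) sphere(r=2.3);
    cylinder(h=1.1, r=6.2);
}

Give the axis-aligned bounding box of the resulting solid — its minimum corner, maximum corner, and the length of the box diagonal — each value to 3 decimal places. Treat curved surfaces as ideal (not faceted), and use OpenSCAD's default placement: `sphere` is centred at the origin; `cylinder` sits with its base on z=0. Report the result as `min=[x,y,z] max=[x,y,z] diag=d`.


A = translate([-5.4, 11.9, -14.1]) sphere(r=2.3) → bbox [-7.7,9.6,-16.4] .. [-3.1,14.2,-11.8]
B = cylinder(h=1.1, r=6.2) → bbox [-6.2,-6.2,0] .. [6.2,6.2,1.1]
lo = A.lo+B.lo = [-7.7-6.2, 9.6-6.2, -16.4+0] = [-13.900,3.400,-16.400]
hi = A.hi+B.hi = [-3.1+6.2, 14.2+6.2, -11.8+1.1] = [3.100,20.400,-10.700]
diag = √(17²+17²+5.7²) = √610.49 = 24.708

min=[-13.900,3.400,-16.400] max=[3.100,20.400,-10.700] diag=24.708


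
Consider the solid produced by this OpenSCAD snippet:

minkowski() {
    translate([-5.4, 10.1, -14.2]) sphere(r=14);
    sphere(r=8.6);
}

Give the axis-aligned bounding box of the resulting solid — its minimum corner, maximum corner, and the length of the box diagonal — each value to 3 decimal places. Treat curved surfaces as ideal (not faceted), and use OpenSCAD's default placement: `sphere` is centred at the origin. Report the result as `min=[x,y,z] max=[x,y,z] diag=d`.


A = translate([-5.4, 10.1, -14.2]) sphere(r=14) → bbox [-19.4,-3.9,-28.2] .. [8.6,24.1,-0.2]
B = sphere(r=8.6) → bbox [-8.6,-8.6,-8.6] .. [8.6,8.6,8.6]
lo = A.lo+B.lo = [-19.4-8.6, -3.9-8.6, -28.2-8.6] = [-28.000,-12.500,-36.800]
hi = A.hi+B.hi = [8.6+8.6, 24.1+8.6, -0.2+8.6] = [17.200,32.700,8.400]
diag = √(45.2²+45.2²+45.2²) = √6129.12 = 78.289

min=[-28.000,-12.500,-36.800] max=[17.200,32.700,8.400] diag=78.289


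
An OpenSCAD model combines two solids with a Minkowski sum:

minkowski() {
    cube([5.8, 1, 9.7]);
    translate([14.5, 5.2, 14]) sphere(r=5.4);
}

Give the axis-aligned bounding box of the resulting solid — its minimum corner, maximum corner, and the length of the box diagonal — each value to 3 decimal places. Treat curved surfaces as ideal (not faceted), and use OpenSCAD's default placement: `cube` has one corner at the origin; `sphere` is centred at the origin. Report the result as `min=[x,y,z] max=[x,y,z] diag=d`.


min=[9.100,-0.200,8.600] max=[25.700,11.600,29.100] diag=28.897

A = translate([14.5, 5.2, 14]) sphere(r=5.4) → bbox [9.1,-0.2,8.6] .. [19.9,10.6,19.4]
B = cube([5.8, 1, 9.7]) → bbox [0,0,0] .. [5.8,1,9.7]
lo = A.lo+B.lo = [9.1+0, -0.2+0, 8.6+0] = [9.100,-0.200,8.600]
hi = A.hi+B.hi = [19.9+5.8, 10.6+1, 19.4+9.7] = [25.700,11.600,29.100]
diag = √(16.6²+11.8²+20.5²) = √835.05 = 28.897


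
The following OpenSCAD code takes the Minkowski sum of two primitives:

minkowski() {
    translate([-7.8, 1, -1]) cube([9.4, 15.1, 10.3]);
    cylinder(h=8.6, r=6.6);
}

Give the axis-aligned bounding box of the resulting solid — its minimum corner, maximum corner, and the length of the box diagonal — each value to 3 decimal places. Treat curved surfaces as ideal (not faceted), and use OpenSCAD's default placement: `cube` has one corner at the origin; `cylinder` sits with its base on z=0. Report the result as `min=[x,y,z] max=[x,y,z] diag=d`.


min=[-14.400,-5.600,-1.000] max=[8.200,22.700,17.900] diag=40.852

A = translate([-7.8, 1, -1]) cube([9.4, 15.1, 10.3]) → bbox [-7.8,1,-1] .. [1.6,16.1,9.3]
B = cylinder(h=8.6, r=6.6) → bbox [-6.6,-6.6,0] .. [6.6,6.6,8.6]
lo = A.lo+B.lo = [-7.8-6.6, 1-6.6, -1+0] = [-14.400,-5.600,-1.000]
hi = A.hi+B.hi = [1.6+6.6, 16.1+6.6, 9.3+8.6] = [8.200,22.700,17.900]
diag = √(22.6²+28.3²+18.9²) = √1668.86 = 40.852


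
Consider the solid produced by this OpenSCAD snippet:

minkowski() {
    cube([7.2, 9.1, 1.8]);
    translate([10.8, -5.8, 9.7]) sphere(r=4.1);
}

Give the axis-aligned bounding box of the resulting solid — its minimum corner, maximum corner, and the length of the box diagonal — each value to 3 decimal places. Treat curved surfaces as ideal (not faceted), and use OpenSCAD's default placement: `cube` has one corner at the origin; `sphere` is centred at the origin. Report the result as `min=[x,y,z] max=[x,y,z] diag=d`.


min=[6.700,-9.900,5.600] max=[22.100,7.400,15.600] diag=25.228

A = translate([10.8, -5.8, 9.7]) sphere(r=4.1) → bbox [6.7,-9.9,5.6] .. [14.9,-1.7,13.8]
B = cube([7.2, 9.1, 1.8]) → bbox [0,0,0] .. [7.2,9.1,1.8]
lo = A.lo+B.lo = [6.7+0, -9.9+0, 5.6+0] = [6.700,-9.900,5.600]
hi = A.hi+B.hi = [14.9+7.2, -1.7+9.1, 13.8+1.8] = [22.100,7.400,15.600]
diag = √(15.4²+17.3²+10²) = √636.45 = 25.228


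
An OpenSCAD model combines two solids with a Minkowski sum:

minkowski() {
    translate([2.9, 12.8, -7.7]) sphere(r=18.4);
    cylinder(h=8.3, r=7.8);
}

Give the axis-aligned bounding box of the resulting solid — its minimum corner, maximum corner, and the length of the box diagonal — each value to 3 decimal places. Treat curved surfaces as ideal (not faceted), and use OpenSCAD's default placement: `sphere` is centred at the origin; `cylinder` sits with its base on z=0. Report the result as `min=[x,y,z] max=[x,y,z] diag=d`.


min=[-23.300,-13.400,-26.100] max=[29.100,39.000,19.000] diag=86.750

A = translate([2.9, 12.8, -7.7]) sphere(r=18.4) → bbox [-15.5,-5.6,-26.1] .. [21.3,31.2,10.7]
B = cylinder(h=8.3, r=7.8) → bbox [-7.8,-7.8,0] .. [7.8,7.8,8.3]
lo = A.lo+B.lo = [-15.5-7.8, -5.6-7.8, -26.1+0] = [-23.300,-13.400,-26.100]
hi = A.hi+B.hi = [21.3+7.8, 31.2+7.8, 10.7+8.3] = [29.100,39.000,19.000]
diag = √(52.4²+52.4²+45.1²) = √7525.53 = 86.750


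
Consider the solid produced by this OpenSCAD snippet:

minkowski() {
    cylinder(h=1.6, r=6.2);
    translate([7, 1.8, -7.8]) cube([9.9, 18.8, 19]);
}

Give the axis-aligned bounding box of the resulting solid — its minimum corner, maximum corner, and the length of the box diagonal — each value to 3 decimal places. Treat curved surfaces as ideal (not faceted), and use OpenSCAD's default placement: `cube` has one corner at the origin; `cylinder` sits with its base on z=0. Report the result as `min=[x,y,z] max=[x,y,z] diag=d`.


A = translate([7, 1.8, -7.8]) cube([9.9, 18.8, 19]) → bbox [7,1.8,-7.8] .. [16.9,20.6,11.2]
B = cylinder(h=1.6, r=6.2) → bbox [-6.2,-6.2,0] .. [6.2,6.2,1.6]
lo = A.lo+B.lo = [7-6.2, 1.8-6.2, -7.8+0] = [0.800,-4.400,-7.800]
hi = A.hi+B.hi = [16.9+6.2, 20.6+6.2, 11.2+1.6] = [23.100,26.800,12.800]
diag = √(22.3²+31.2²+20.6²) = √1895.09 = 43.533

min=[0.800,-4.400,-7.800] max=[23.100,26.800,12.800] diag=43.533


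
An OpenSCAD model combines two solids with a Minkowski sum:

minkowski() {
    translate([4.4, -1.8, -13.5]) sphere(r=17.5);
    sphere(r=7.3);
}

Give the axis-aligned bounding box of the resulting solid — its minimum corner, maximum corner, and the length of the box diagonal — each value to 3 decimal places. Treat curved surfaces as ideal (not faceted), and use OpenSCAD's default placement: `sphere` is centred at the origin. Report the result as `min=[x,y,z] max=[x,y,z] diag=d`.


A = translate([4.4, -1.8, -13.5]) sphere(r=17.5) → bbox [-13.1,-19.3,-31] .. [21.9,15.7,4]
B = sphere(r=7.3) → bbox [-7.3,-7.3,-7.3] .. [7.3,7.3,7.3]
lo = A.lo+B.lo = [-13.1-7.3, -19.3-7.3, -31-7.3] = [-20.400,-26.600,-38.300]
hi = A.hi+B.hi = [21.9+7.3, 15.7+7.3, 4+7.3] = [29.200,23.000,11.300]
diag = √(49.6²+49.6²+49.6²) = √7380.48 = 85.910

min=[-20.400,-26.600,-38.300] max=[29.200,23.000,11.300] diag=85.910


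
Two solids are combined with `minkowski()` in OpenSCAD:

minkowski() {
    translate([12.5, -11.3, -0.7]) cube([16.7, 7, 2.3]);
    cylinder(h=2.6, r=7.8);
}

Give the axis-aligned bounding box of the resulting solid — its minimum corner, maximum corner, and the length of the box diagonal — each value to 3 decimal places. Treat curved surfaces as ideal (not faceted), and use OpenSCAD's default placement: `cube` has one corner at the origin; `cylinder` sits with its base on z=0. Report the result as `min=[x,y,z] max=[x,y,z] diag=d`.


min=[4.700,-19.100,-0.700] max=[37.000,3.500,4.200] diag=39.725

A = translate([12.5, -11.3, -0.7]) cube([16.7, 7, 2.3]) → bbox [12.5,-11.3,-0.7] .. [29.2,-4.3,1.6]
B = cylinder(h=2.6, r=7.8) → bbox [-7.8,-7.8,0] .. [7.8,7.8,2.6]
lo = A.lo+B.lo = [12.5-7.8, -11.3-7.8, -0.7+0] = [4.700,-19.100,-0.700]
hi = A.hi+B.hi = [29.2+7.8, -4.3+7.8, 1.6+2.6] = [37.000,3.500,4.200]
diag = √(32.3²+22.6²+4.9²) = √1578.06 = 39.725
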